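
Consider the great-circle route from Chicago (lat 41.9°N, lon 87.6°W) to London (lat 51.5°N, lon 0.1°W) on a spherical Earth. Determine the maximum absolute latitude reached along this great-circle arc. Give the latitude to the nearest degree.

≈ 57°N

The great circle lies in the plane with unit normal n̂ = (p₁ × p₂)/|p₁ × p₂|.
Here n̂_z ≈ +0.551; the vertex latitude is φ_max = arccos|n̂_z| ≈ 56.6°.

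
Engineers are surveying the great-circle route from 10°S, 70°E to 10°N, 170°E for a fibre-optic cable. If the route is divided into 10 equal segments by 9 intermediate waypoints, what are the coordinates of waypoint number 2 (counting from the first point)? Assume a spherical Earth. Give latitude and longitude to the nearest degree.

Convert each endpoint to a unit vector on the sphere (x = cos φ cos λ, y = cos φ sin λ, z = sin φ).
The central angle between the endpoints is δ = arccos(p₁·p₂) ≈ 1.771 rad (101.5°).
Interpolate at f = 2/10 with slerp weights a = sin((1−f)δ)/sin δ ≈ 1.008, b = sin(fδ)/sin δ ≈ 0.354.
p = a·p₁ + b·p₂ ≈ (-0.004, 0.994, -0.114); φ = arcsin(p_z) ≈ -6.52°, λ = atan2(p_y, p_x) ≈ 90.21°.

≈ 7°S, 90°E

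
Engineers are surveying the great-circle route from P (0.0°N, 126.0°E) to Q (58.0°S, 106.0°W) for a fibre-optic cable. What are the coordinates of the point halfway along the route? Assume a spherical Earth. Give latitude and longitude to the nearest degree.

The haversine formula gives a central angle δ ≈ 1.903 rad (109.0°) between the endpoints.
Interpolate at f = 1/2 with slerp weights a = sin((1−f)δ)/sin δ ≈ 0.861, b = sin(fδ)/sin δ ≈ 0.861.
p = a·p₁ + b·p₂ ≈ (-0.632, 0.258, -0.731); φ = arcsin(p_z) ≈ -46.93°, λ = atan2(p_y, p_x) ≈ 157.79°.

≈ (47°S, 158°E)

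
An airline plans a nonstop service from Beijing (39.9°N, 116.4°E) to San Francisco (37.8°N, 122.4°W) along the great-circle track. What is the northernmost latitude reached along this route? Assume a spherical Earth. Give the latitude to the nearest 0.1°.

The great circle lies in the plane with unit normal n̂ = (p₁ × p₂)/|p₁ × p₂|.
Here n̂_z ≈ +0.520; the vertex latitude is φ_max = arccos|n̂_z| ≈ 58.7°.
Check via Clairaut: cos φ_max = |cos φ₁| · sin C = cos(39.9°)·sin(42.7°) ≈ 0.520, again giving ≈ 58.7°.

≈ 58.7°N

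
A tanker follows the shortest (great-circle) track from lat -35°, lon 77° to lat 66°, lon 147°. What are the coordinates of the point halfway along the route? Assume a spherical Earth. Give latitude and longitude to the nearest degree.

≈ lat 18°, lon 99°

Write both endpoints as unit vectors p₁, p₂ with components (cos φ cos λ, cos φ sin λ, sin φ).
The central angle between the endpoints is δ = arccos(p₁·p₂) ≈ 1.993 rad (114.2°).
Interpolate at f = 1/2 with slerp weights a = sin((1−f)δ)/sin δ ≈ 0.921, b = sin(fδ)/sin δ ≈ 0.921.
p = a·p₁ + b·p₂ ≈ (-0.144, 0.939, 0.313); φ = arcsin(p_z) ≈ 18.24°, λ = atan2(p_y, p_x) ≈ 98.74°.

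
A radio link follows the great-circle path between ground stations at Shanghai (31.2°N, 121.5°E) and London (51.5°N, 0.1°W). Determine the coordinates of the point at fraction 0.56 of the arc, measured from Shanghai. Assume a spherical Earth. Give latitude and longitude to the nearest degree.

≈ (62°N, 67°E)

Convert each endpoint to a unit vector on the sphere (x = cos φ cos λ, y = cos φ sin λ, z = sin φ).
The central angle between the endpoints is δ = arccos(p₁·p₂) ≈ 1.444 rad (82.7°).
Interpolate at f = 0.56 with slerp weights a = sin((1−f)δ)/sin δ ≈ 0.598, b = sin(fδ)/sin δ ≈ 0.729.
p = a·p₁ + b·p₂ ≈ (0.187, 0.436, 0.881); φ = arcsin(p_z) ≈ 61.72°, λ = atan2(p_y, p_x) ≈ 66.81°.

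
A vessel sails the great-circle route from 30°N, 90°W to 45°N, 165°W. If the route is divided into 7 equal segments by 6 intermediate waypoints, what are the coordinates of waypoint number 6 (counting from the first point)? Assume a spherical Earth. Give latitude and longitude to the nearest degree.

From cos δ = sin φ₁ sin φ₂ + cos φ₁ cos φ₂ cos Δλ, the central angle is δ ≈ 1.033 rad (59.2°).
Interpolate at f = 6/7 with slerp weights a = sin((1−f)δ)/sin δ ≈ 0.171, b = sin(fδ)/sin δ ≈ 0.901.
p = a·p₁ + b·p₂ ≈ (-0.616, -0.313, 0.723); φ = arcsin(p_z) ≈ 46.31°, λ = atan2(p_y, p_x) ≈ -153.03°.

≈ 46°N, 153°W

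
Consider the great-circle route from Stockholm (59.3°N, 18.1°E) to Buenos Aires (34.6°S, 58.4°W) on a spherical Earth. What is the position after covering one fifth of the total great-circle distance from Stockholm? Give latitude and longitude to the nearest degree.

The haversine formula gives a central angle δ ≈ 1.972 rad (113.0°) between the endpoints.
Interpolate at f = 1/5 with slerp weights a = sin((1−f)δ)/sin δ ≈ 1.086, b = sin(fδ)/sin δ ≈ 0.417.
p = a·p₁ + b·p₂ ≈ (0.707, -0.120, 0.697); φ = arcsin(p_z) ≈ 44.18°, λ = atan2(p_y, p_x) ≈ -9.65°.

≈ (44°N, 10°W)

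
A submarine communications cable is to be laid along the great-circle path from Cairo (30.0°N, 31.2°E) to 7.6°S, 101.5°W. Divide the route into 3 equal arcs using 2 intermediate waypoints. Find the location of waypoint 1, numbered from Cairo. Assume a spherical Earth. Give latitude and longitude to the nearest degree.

The haversine formula gives a central angle δ ≈ 2.276 rad (130.4°) between the endpoints.
Interpolate at f = 1/3 with slerp weights a = sin((1−f)δ)/sin δ ≈ 1.311, b = sin(fδ)/sin δ ≈ 0.904.
p = a·p₁ + b·p₂ ≈ (0.793, -0.289, 0.536); φ = arcsin(p_z) ≈ 32.43°, λ = atan2(p_y, p_x) ≈ -20.04°.

≈ 32°N, 20°W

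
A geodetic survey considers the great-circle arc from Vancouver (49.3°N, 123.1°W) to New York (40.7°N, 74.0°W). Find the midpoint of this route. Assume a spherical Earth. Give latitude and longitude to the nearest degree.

≈ (48°N, 97°W)

From cos δ = sin φ₁ sin φ₂ + cos φ₁ cos φ₂ cos Δλ, the central angle is δ ≈ 0.613 rad (35.1°).
Interpolate at f = 1/2 with slerp weights a = sin((1−f)δ)/sin δ ≈ 0.524, b = sin(fδ)/sin δ ≈ 0.524.
p = a·p₁ + b·p₂ ≈ (-0.077, -0.669, 0.740); φ = arcsin(p_z) ≈ 47.69°, λ = atan2(p_y, p_x) ≈ -96.58°.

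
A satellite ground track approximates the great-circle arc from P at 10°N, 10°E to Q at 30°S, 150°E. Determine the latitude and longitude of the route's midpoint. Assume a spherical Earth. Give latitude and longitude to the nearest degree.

Convert each endpoint to a unit vector on the sphere (x = cos φ cos λ, y = cos φ sin λ, z = sin φ).
The central angle between the endpoints is δ = arccos(p₁·p₂) ≈ 2.404 rad (137.7°).
Interpolate at f = 1/2 with slerp weights a = sin((1−f)δ)/sin δ ≈ 1.387, b = sin(fδ)/sin δ ≈ 1.387.
p = a·p₁ + b·p₂ ≈ (0.305, 0.838, -0.453); φ = arcsin(p_z) ≈ -26.92°, λ = atan2(p_y, p_x) ≈ 70.00°.

≈ 27°S, 70°E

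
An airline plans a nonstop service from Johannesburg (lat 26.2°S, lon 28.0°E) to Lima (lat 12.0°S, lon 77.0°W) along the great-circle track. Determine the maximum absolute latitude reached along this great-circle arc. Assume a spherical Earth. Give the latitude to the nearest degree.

≈ 31°S

The great circle lies in the plane with unit normal n̂ = (p₁ × p₂)/|p₁ × p₂|.
Here n̂_z ≈ -0.856; the vertex latitude is φ_max = arccos|n̂_z| ≈ 31.2°.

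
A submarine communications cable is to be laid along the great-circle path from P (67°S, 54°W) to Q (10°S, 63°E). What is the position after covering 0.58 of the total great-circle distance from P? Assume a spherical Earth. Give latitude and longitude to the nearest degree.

≈ (45°S, 45°E)

Convert each endpoint to a unit vector on the sphere (x = cos φ cos λ, y = cos φ sin λ, z = sin φ).
The central angle between the endpoints is δ = arccos(p₁·p₂) ≈ 1.586 rad (90.9°).
Interpolate at f = 0.58 with slerp weights a = sin((1−f)δ)/sin δ ≈ 0.618, b = sin(fδ)/sin δ ≈ 0.795.
p = a·p₁ + b·p₂ ≈ (0.498, 0.503, -0.707); φ = arcsin(p_z) ≈ -44.98°, λ = atan2(p_y, p_x) ≈ 45.29°.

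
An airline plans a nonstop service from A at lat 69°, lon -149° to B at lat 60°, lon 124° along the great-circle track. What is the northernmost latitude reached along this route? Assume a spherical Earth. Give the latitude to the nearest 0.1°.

≈ 71.9°

The great circle lies in the plane with unit normal n̂ = (p₁ × p₂)/|p₁ × p₂|.
Here n̂_z ≈ -0.311; the vertex latitude is φ_max = arccos|n̂_z| ≈ 71.9°.
Check via Clairaut: cos φ_max = |cos φ₁| · sin C = cos(69.0°)·sin(60.2°) ≈ 0.311, again giving ≈ 71.9°.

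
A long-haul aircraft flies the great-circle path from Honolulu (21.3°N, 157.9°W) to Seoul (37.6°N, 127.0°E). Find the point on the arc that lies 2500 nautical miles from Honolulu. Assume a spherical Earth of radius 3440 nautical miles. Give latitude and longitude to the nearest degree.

From cos δ = sin φ₁ sin φ₂ + cos φ₁ cos φ₂ cos Δλ, the central angle is δ ≈ 1.147 rad (65.7°). The total great-circle distance is δ·R ≈ 1.147 × 3440 ≈ 3945 nmi, so the target fraction is f = 2500/3945 ≈ 0.634.
Interpolate at f ≈ 0.634 with slerp weights a = sin((1−f)δ)/sin δ ≈ 0.447, b = sin(fδ)/sin δ ≈ 0.729.
p = a·p₁ + b·p₂ ≈ (-0.734, 0.304, 0.607); φ = arcsin(p_z) ≈ 37.40°, λ = atan2(p_y, p_x) ≈ 157.47°.

≈ (37°N, 157°E)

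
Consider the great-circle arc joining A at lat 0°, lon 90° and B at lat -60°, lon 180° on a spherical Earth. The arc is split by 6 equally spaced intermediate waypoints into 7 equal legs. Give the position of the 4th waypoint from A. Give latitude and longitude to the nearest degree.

Convert each endpoint to a unit vector on the sphere (x = cos φ cos λ, y = cos φ sin λ, z = sin φ).
The central angle between the endpoints is δ = arccos(p₁·p₂) ≈ 1.571 rad (90.0°).
Interpolate at f = 4/7 with slerp weights a = sin((1−f)δ)/sin δ ≈ 0.623, b = sin(fδ)/sin δ ≈ 0.782.
p = a·p₁ + b·p₂ ≈ (-0.391, 0.623, -0.677); φ = arcsin(p_z) ≈ -42.62°, λ = atan2(p_y, p_x) ≈ 122.09°.

≈ lat -43°, lon 122°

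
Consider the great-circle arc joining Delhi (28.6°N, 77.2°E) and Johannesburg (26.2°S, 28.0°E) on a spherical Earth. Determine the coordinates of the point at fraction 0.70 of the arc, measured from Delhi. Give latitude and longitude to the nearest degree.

≈ (10°S, 43°E)

Convert each endpoint to a unit vector on the sphere (x = cos φ cos λ, y = cos φ sin λ, z = sin φ).
The central angle between the endpoints is δ = arccos(p₁·p₂) ≈ 1.263 rad (72.3°).
Interpolate at f = 0.70 with slerp weights a = sin((1−f)δ)/sin δ ≈ 0.388, b = sin(fδ)/sin δ ≈ 0.811.
p = a·p₁ + b·p₂ ≈ (0.718, 0.674, -0.172); φ = arcsin(p_z) ≈ -9.93°, λ = atan2(p_y, p_x) ≈ 43.18°.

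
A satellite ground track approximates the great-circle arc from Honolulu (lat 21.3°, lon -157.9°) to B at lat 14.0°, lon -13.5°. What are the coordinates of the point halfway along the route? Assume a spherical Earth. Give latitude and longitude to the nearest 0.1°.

Convert each endpoint to a unit vector on the sphere (x = cos φ cos λ, y = cos φ sin λ, z = sin φ).
The central angle between the endpoints is δ = arccos(p₁·p₂) ≈ 2.275 rad (130.3°).
Interpolate at f = 1/2 with slerp weights a = sin((1−f)δ)/sin δ ≈ 1.190, b = sin(fδ)/sin δ ≈ 1.190.
p = a·p₁ + b·p₂ ≈ (0.096, -0.687, 0.720); φ = arcsin(p_z) ≈ 46.09°, λ = atan2(p_y, p_x) ≈ -82.08°.

≈ lat 46.1°, lon -82.1°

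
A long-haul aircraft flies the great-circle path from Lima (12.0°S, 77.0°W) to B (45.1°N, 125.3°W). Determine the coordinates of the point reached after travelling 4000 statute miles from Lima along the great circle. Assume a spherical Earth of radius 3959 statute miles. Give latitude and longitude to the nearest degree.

Convert each endpoint to a unit vector on the sphere (x = cos φ cos λ, y = cos φ sin λ, z = sin φ).
The central angle between the endpoints is δ = arccos(p₁·p₂) ≈ 1.253 rad (71.8°). The total great-circle distance is δ·R ≈ 1.253 × 3959 ≈ 4962 mi, so the target fraction is f = 4000/4962 ≈ 0.806.
Interpolate at f ≈ 0.806 with slerp weights a = sin((1−f)δ)/sin δ ≈ 0.253, b = sin(fδ)/sin δ ≈ 0.892.
p = a·p₁ + b·p₂ ≈ (-0.308, -0.755, 0.579); φ = arcsin(p_z) ≈ 35.37°, λ = atan2(p_y, p_x) ≈ -112.18°.

≈ (35°N, 112°W)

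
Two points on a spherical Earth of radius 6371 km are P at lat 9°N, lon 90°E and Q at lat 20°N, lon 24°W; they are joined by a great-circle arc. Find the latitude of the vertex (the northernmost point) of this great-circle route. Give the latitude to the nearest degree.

The great circle lies in the plane with unit normal n̂ = (p₁ × p₂)/|p₁ × p₂|.
Here n̂_z ≈ -0.896; the vertex latitude is φ_max = arccos|n̂_z| ≈ 26.3°.
Check via Clairaut: cos φ_max = |cos φ₁| · sin C = cos(9.0°)·sin(65.1°) ≈ 0.896, again giving ≈ 26.3°.

≈ 26°N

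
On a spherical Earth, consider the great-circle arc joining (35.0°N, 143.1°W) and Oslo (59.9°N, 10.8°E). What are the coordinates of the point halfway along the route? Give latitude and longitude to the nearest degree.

≈ (73°N, 112°W)

The haversine formula gives a central angle δ ≈ 1.443 rad (82.7°) between the endpoints.
Interpolate at f = 1/2 with slerp weights a = sin((1−f)δ)/sin δ ≈ 0.666, b = sin(fδ)/sin δ ≈ 0.666.
p = a·p₁ + b·p₂ ≈ (-0.108, -0.265, 0.958); φ = arcsin(p_z) ≈ 73.37°, λ = atan2(p_y, p_x) ≈ -112.21°.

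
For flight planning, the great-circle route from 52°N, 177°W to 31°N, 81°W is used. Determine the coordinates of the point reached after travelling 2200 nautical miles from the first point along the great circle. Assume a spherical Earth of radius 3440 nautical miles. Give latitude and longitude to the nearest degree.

≈ 52°N, 116°W

From cos δ = sin φ₁ sin φ₂ + cos φ₁ cos φ₂ cos Δλ, the central angle is δ ≈ 1.212 rad (69.5°). The total great-circle distance is δ·R ≈ 1.212 × 3440 ≈ 4171 nmi, so the target fraction is f = 2200/4171 ≈ 0.527.
Interpolate at f ≈ 0.527 with slerp weights a = sin((1−f)δ)/sin δ ≈ 0.579, b = sin(fδ)/sin δ ≈ 0.637.
p = a·p₁ + b·p₂ ≈ (-0.270, -0.558, 0.784); φ = arcsin(p_z) ≈ 51.66°, λ = atan2(p_y, p_x) ≈ -115.85°.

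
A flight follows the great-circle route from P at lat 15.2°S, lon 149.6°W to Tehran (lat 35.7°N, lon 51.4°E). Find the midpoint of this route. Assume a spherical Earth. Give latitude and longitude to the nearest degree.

The haversine formula gives a central angle δ ≈ 2.656 rad (152.2°) between the endpoints.
Interpolate at f = 1/2 with slerp weights a = sin((1−f)δ)/sin δ ≈ 2.082, b = sin(fδ)/sin δ ≈ 2.082.
p = a·p₁ + b·p₂ ≈ (-0.678, 0.305, 0.669); φ = arcsin(p_z) ≈ 41.99°, λ = atan2(p_y, p_x) ≈ 155.81°.

≈ lat 42°N, lon 156°E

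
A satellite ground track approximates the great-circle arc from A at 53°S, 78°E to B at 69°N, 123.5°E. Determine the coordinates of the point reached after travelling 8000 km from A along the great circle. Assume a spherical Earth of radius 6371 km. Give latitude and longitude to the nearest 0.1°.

From cos δ = sin φ₁ sin φ₂ + cos φ₁ cos φ₂ cos Δλ, the central angle is δ ≈ 2.207 rad (126.5°). The total great-circle distance is δ·R ≈ 2.207 × 6371 ≈ 14063 km, so the target fraction is f = 8000/14063 ≈ 0.569.
Interpolate at f ≈ 0.569 with slerp weights a = sin((1−f)δ)/sin δ ≈ 1.013, b = sin(fδ)/sin δ ≈ 1.182.
p = a·p₁ + b·p₂ ≈ (-0.107, 0.949, 0.295); φ = arcsin(p_z) ≈ 17.16°, λ = atan2(p_y, p_x) ≈ 96.44°.

≈ 17.2°N, 96.4°E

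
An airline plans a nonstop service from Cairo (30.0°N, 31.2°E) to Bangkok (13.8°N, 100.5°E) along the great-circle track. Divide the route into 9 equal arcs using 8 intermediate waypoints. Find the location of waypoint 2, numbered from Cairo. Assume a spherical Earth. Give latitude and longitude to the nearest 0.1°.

≈ (29.5°N, 47.9°E)

The haversine formula gives a central angle δ ≈ 1.141 rad (65.4°) between the endpoints.
Interpolate at f = 2/9 with slerp weights a = sin((1−f)δ)/sin δ ≈ 0.853, b = sin(fδ)/sin δ ≈ 0.276.
p = a·p₁ + b·p₂ ≈ (0.583, 0.646, 0.492); φ = arcsin(p_z) ≈ 29.50°, λ = atan2(p_y, p_x) ≈ 47.94°.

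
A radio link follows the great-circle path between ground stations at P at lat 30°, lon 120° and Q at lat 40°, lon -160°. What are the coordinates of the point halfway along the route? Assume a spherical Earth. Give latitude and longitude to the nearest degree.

Convert each endpoint to a unit vector on the sphere (x = cos φ cos λ, y = cos φ sin λ, z = sin φ).
The central angle between the endpoints is δ = arccos(p₁·p₂) ≈ 1.119 rad (64.1°).
Interpolate at f = 1/2 with slerp weights a = sin((1−f)δ)/sin δ ≈ 0.590, b = sin(fδ)/sin δ ≈ 0.590.
p = a·p₁ + b·p₂ ≈ (-0.680, 0.288, 0.674); φ = arcsin(p_z) ≈ 42.39°, λ = atan2(p_y, p_x) ≈ 157.06°.

≈ lat 42°, lon 157°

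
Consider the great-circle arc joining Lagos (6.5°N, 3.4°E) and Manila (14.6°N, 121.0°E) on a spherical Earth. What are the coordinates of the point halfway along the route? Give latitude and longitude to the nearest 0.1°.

Write both endpoints as unit vectors p₁, p₂ with components (cos φ cos λ, cos φ sin λ, sin φ).
The central angle between the endpoints is δ = arccos(p₁·p₂) ≈ 2.001 rad (114.6°).
Interpolate at f = 1/2 with slerp weights a = sin((1−f)δ)/sin δ ≈ 0.926, b = sin(fδ)/sin δ ≈ 0.926.
p = a·p₁ + b·p₂ ≈ (0.457, 0.823, 0.338); φ = arcsin(p_z) ≈ 19.77°, λ = atan2(p_y, p_x) ≈ 60.95°.

≈ 19.8°N, 61.0°E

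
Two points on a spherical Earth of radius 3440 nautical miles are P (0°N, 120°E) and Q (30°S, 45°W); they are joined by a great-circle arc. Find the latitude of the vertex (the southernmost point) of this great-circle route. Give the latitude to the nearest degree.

The great circle lies in the plane with unit normal n̂ = (p₁ × p₂)/|p₁ × p₂|.
Here n̂_z ≈ -0.409; the vertex latitude is φ_max = arccos|n̂_z| ≈ 65.9°.
Check via Clairaut: cos φ_max = |cos φ₁| · sin C = cos(0.0°)·sin(155.9°) ≈ 0.409, again giving ≈ 65.9°.

≈ 66°S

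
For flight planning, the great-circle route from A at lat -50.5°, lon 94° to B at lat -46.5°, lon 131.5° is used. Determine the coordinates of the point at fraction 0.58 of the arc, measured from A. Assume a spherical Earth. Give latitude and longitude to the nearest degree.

≈ lat -50°, lon 117°

Convert each endpoint to a unit vector on the sphere (x = cos φ cos λ, y = cos φ sin λ, z = sin φ).
The central angle between the endpoints is δ = arccos(p₁·p₂) ≈ 0.434 rad (24.9°).
Interpolate at f = 0.58 with slerp weights a = sin((1−f)δ)/sin δ ≈ 0.431, b = sin(fδ)/sin δ ≈ 0.592.
p = a·p₁ + b·p₂ ≈ (-0.289, 0.579, -0.762); φ = arcsin(p_z) ≈ -49.67°, λ = atan2(p_y, p_x) ≈ 116.55°.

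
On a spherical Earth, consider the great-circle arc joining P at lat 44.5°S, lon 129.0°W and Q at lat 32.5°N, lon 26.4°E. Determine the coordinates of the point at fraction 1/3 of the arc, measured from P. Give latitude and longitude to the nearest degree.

≈ lat 41°S, lon 55°W

From cos δ = sin φ₁ sin φ₂ + cos φ₁ cos φ₂ cos Δλ, the central angle is δ ≈ 2.748 rad (157.5°).
Interpolate at f = 1/3 with slerp weights a = sin((1−f)δ)/sin δ ≈ 2.519, b = sin(fδ)/sin δ ≈ 2.068.
p = a·p₁ + b·p₂ ≈ (0.432, -0.621, -0.654); φ = arcsin(p_z) ≈ -40.88°, λ = atan2(p_y, p_x) ≈ -55.18°.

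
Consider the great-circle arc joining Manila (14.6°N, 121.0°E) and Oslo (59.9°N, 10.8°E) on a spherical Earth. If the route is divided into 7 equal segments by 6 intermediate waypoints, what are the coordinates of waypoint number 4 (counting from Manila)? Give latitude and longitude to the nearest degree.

≈ (55°N, 83°E)

Write both endpoints as unit vectors p₁, p₂ with components (cos φ cos λ, cos φ sin λ, sin φ).
The central angle between the endpoints is δ = arccos(p₁·p₂) ≈ 1.520 rad (87.1°).
Interpolate at f = 4/7 with slerp weights a = sin((1−f)δ)/sin δ ≈ 0.607, b = sin(fδ)/sin δ ≈ 0.764.
p = a·p₁ + b·p₂ ≈ (0.074, 0.576, 0.814); φ = arcsin(p_z) ≈ 54.53°, λ = atan2(p_y, p_x) ≈ 82.68°.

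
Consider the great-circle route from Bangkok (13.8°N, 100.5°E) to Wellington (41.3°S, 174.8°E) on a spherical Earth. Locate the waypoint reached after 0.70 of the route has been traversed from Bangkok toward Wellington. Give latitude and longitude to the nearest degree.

≈ 28°S, 147°E

The haversine formula gives a central angle δ ≈ 1.531 rad (87.7°) between the endpoints.
Interpolate at f = 0.70 with slerp weights a = sin((1−f)δ)/sin δ ≈ 0.444, b = sin(fδ)/sin δ ≈ 0.879.
p = a·p₁ + b·p₂ ≈ (-0.736, 0.483, -0.474); φ = arcsin(p_z) ≈ -28.30°, λ = atan2(p_y, p_x) ≈ 146.70°.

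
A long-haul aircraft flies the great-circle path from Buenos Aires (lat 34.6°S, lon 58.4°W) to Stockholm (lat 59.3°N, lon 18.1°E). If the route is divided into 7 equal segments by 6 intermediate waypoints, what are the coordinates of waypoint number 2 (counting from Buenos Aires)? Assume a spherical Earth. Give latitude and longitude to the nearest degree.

From cos δ = sin φ₁ sin φ₂ + cos φ₁ cos φ₂ cos Δλ, the central angle is δ ≈ 1.972 rad (113.0°).
Interpolate at f = 2/7 with slerp weights a = sin((1−f)δ)/sin δ ≈ 1.072, b = sin(fδ)/sin δ ≈ 0.580.
p = a·p₁ + b·p₂ ≈ (0.744, -0.659, -0.110); φ = arcsin(p_z) ≈ -6.31°, λ = atan2(p_y, p_x) ≈ -41.56°.

≈ lat 6°S, lon 42°W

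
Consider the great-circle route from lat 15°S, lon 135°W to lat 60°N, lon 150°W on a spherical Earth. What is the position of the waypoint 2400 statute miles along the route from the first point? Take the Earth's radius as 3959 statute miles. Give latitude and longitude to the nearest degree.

The haversine formula gives a central angle δ ≈ 1.326 rad (76.0°) between the endpoints. The total great-circle distance is δ·R ≈ 1.326 × 3959 ≈ 5250 mi, so the target fraction is f = 2400/5250 ≈ 0.457.
Interpolate at f ≈ 0.457 with slerp weights a = sin((1−f)δ)/sin δ ≈ 0.679, b = sin(fδ)/sin δ ≈ 0.587.
p = a·p₁ + b·p₂ ≈ (-0.718, -0.611, 0.333); φ = arcsin(p_z) ≈ 19.43°, λ = atan2(p_y, p_x) ≈ -139.62°.

≈ lat 19°N, lon 140°W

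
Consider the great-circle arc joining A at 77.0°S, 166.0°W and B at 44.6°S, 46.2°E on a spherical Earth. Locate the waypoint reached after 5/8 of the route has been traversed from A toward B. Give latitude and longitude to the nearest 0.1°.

The haversine formula gives a central angle δ ≈ 0.990 rad (56.7°) between the endpoints.
Interpolate at f = 5/8 with slerp weights a = sin((1−f)δ)/sin δ ≈ 0.434, b = sin(fδ)/sin δ ≈ 0.694.
p = a·p₁ + b·p₂ ≈ (0.247, 0.333, -0.910); φ = arcsin(p_z) ≈ -65.50°, λ = atan2(p_y, p_x) ≈ 53.41°.

≈ 65.5°S, 53.4°E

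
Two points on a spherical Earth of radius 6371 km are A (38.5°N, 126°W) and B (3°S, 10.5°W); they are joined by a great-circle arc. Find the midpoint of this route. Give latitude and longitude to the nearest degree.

≈ (31°N, 57°W)

Write both endpoints as unit vectors p₁, p₂ with components (cos φ cos λ, cos φ sin λ, sin φ).
The central angle between the endpoints is δ = arccos(p₁·p₂) ≈ 1.949 rad (111.7°).
Interpolate at f = 1/2 with slerp weights a = sin((1−f)δ)/sin δ ≈ 0.890, b = sin(fδ)/sin δ ≈ 0.890.
p = a·p₁ + b·p₂ ≈ (0.465, -0.726, 0.508); φ = arcsin(p_z) ≈ 30.50°, λ = atan2(p_y, p_x) ≈ -57.37°.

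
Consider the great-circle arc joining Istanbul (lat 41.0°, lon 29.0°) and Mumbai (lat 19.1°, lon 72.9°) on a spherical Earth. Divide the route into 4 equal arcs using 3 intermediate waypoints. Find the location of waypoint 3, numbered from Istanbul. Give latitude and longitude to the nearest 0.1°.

≈ lat 25.8°, lon 63.7°

Write both endpoints as unit vectors p₁, p₂ with components (cos φ cos λ, cos φ sin λ, sin φ).
The central angle between the endpoints is δ = arccos(p₁·p₂) ≈ 0.755 rad (43.2°).
Interpolate at f = 3/4 with slerp weights a = sin((1−f)δ)/sin δ ≈ 0.274, b = sin(fδ)/sin δ ≈ 0.783.
p = a·p₁ + b·p₂ ≈ (0.398, 0.807, 0.436); φ = arcsin(p_z) ≈ 25.83°, λ = atan2(p_y, p_x) ≈ 63.74°.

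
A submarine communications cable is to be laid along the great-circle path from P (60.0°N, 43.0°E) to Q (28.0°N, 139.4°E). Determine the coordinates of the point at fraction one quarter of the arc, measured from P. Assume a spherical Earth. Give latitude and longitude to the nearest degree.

Write both endpoints as unit vectors p₁, p₂ with components (cos φ cos λ, cos φ sin λ, sin φ).
The central angle between the endpoints is δ = arccos(p₁·p₂) ≈ 1.205 rad (69.1°).
Interpolate at f = 1/4 with slerp weights a = sin((1−f)δ)/sin δ ≈ 0.841, b = sin(fδ)/sin δ ≈ 0.318.
p = a·p₁ + b·p₂ ≈ (0.095, 0.470, 0.878); φ = arcsin(p_z) ≈ 61.38°, λ = atan2(p_y, p_x) ≈ 78.60°.

≈ (61°N, 79°E)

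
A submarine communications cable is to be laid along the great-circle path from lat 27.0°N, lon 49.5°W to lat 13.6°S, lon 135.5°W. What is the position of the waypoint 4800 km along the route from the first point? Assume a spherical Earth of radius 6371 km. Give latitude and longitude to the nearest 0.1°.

Convert each endpoint to a unit vector on the sphere (x = cos φ cos λ, y = cos φ sin λ, z = sin φ).
The central angle between the endpoints is δ = arccos(p₁·p₂) ≈ 1.617 rad (92.7°). The total great-circle distance is δ·R ≈ 1.617 × 6371 ≈ 10303 km, so the target fraction is f = 4800/10303 ≈ 0.466.
Interpolate at f ≈ 0.466 with slerp weights a = sin((1−f)δ)/sin δ ≈ 0.761, b = sin(fδ)/sin δ ≈ 0.685.
p = a·p₁ + b·p₂ ≈ (-0.034, -0.982, 0.184); φ = arcsin(p_z) ≈ 10.63°, λ = atan2(p_y, p_x) ≈ -92.00°.

≈ lat 10.6°N, lon 92.0°W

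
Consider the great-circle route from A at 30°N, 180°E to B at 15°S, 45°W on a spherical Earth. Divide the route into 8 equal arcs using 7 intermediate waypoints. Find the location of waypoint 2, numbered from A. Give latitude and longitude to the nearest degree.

≈ 30°N, 141°W

The haversine formula gives a central angle δ ≈ 2.376 rad (136.1°) between the endpoints.
Interpolate at f = 2/8 with slerp weights a = sin((1−f)δ)/sin δ ≈ 1.411, b = sin(fδ)/sin δ ≈ 0.808.
p = a·p₁ + b·p₂ ≈ (-0.670, -0.552, 0.496); φ = arcsin(p_z) ≈ 29.76°, λ = atan2(p_y, p_x) ≈ -140.55°.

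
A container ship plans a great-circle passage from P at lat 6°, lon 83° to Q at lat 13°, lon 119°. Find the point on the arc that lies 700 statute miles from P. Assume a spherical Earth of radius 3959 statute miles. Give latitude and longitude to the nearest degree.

≈ lat 8°, lon 93°

The haversine formula gives a central angle δ ≈ 0.631 rad (36.1°) between the endpoints. The total great-circle distance is δ·R ≈ 0.631 × 3959 ≈ 2498 mi, so the target fraction is f = 700/2498 ≈ 0.280.
Interpolate at f ≈ 0.280 with slerp weights a = sin((1−f)δ)/sin δ ≈ 0.744, b = sin(fδ)/sin δ ≈ 0.298.
p = a·p₁ + b·p₂ ≈ (-0.051, 0.988, 0.145); φ = arcsin(p_z) ≈ 8.33°, λ = atan2(p_y, p_x) ≈ 92.94°.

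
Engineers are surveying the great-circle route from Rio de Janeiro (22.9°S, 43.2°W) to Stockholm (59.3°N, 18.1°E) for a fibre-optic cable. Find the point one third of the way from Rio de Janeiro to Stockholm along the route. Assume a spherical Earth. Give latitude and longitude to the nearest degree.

≈ (6°N, 29°W)

From cos δ = sin φ₁ sin φ₂ + cos φ₁ cos φ₂ cos Δλ, the central angle is δ ≈ 1.680 rad (96.2°).
Interpolate at f = 1/3 with slerp weights a = sin((1−f)δ)/sin δ ≈ 0.905, b = sin(fδ)/sin δ ≈ 0.534.
p = a·p₁ + b·p₂ ≈ (0.867, -0.486, 0.107); φ = arcsin(p_z) ≈ 6.15°, λ = atan2(p_y, p_x) ≈ -29.28°.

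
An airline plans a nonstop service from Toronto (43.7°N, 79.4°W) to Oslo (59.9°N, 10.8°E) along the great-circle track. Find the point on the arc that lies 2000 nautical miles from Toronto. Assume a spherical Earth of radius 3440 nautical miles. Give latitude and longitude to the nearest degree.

Convert each endpoint to a unit vector on the sphere (x = cos φ cos λ, y = cos φ sin λ, z = sin φ).
The central angle between the endpoints is δ = arccos(p₁·p₂) ≈ 0.932 rad (53.4°). The total great-circle distance is δ·R ≈ 0.932 × 3440 ≈ 3205 nmi, so the target fraction is f = 2000/3205 ≈ 0.624.
Interpolate at f ≈ 0.624 with slerp weights a = sin((1−f)δ)/sin δ ≈ 0.428, b = sin(fδ)/sin δ ≈ 0.684.
p = a·p₁ + b·p₂ ≈ (0.394, -0.240, 0.887); φ = arcsin(p_z) ≈ 62.54°, λ = atan2(p_y, p_x) ≈ -31.30°.

≈ (63°N, 31°W)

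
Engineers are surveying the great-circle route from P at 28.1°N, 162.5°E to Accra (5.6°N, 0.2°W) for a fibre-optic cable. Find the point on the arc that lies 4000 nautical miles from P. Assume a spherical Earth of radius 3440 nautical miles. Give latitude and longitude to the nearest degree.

≈ 64°N, 69°E

From cos δ = sin φ₁ sin φ₂ + cos φ₁ cos φ₂ cos Δλ, the central angle is δ ≈ 2.485 rad (142.4°). The total great-circle distance is δ·R ≈ 2.485 × 3440 ≈ 8549 nmi, so the target fraction is f = 4000/8549 ≈ 0.468.
Interpolate at f ≈ 0.468 with slerp weights a = sin((1−f)δ)/sin δ ≈ 1.589, b = sin(fδ)/sin δ ≈ 1.504.
p = a·p₁ + b·p₂ ≈ (0.161, 0.416, 0.895); φ = arcsin(p_z) ≈ 63.51°, λ = atan2(p_y, p_x) ≈ 68.89°.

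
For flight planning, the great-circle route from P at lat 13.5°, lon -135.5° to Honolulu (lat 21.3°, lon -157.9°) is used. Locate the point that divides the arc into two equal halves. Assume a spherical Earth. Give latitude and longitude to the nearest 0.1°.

≈ lat 17.7°, lon -146.5°

Write both endpoints as unit vectors p₁, p₂ with components (cos φ cos λ, cos φ sin λ, sin φ).
The central angle between the endpoints is δ = arccos(p₁·p₂) ≈ 0.397 rad (22.7°).
Interpolate at f = 1/2 with slerp weights a = sin((1−f)δ)/sin δ ≈ 0.510, b = sin(fδ)/sin δ ≈ 0.510.
p = a·p₁ + b·p₂ ≈ (-0.794, -0.526, 0.304); φ = arcsin(p_z) ≈ 17.72°, λ = atan2(p_y, p_x) ≈ -146.46°.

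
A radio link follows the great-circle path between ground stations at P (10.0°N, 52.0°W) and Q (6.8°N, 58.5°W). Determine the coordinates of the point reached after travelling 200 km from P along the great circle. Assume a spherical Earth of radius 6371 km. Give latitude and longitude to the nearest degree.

≈ (9°N, 54°W)

Convert each endpoint to a unit vector on the sphere (x = cos φ cos λ, y = cos φ sin λ, z = sin φ).
The central angle between the endpoints is δ = arccos(p₁·p₂) ≈ 0.125 rad (7.2°). The total great-circle distance is δ·R ≈ 0.125 × 6371 ≈ 799 km, so the target fraction is f = 200/799 ≈ 0.250.
Interpolate at f ≈ 0.250 with slerp weights a = sin((1−f)δ)/sin δ ≈ 0.750, b = sin(fδ)/sin δ ≈ 0.251.
p = a·p₁ + b·p₂ ≈ (0.585, -0.795, 0.160); φ = arcsin(p_z) ≈ 9.21°, λ = atan2(p_y, p_x) ≈ -53.64°.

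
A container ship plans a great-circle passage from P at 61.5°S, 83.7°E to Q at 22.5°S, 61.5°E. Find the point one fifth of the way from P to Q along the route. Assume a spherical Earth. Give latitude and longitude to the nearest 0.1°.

Convert each endpoint to a unit vector on the sphere (x = cos φ cos λ, y = cos φ sin λ, z = sin φ).
The central angle between the endpoints is δ = arccos(p₁·p₂) ≈ 0.731 rad (41.9°).
Interpolate at f = 1/5 with slerp weights a = sin((1−f)δ)/sin δ ≈ 0.827, b = sin(fδ)/sin δ ≈ 0.218.
p = a·p₁ + b·p₂ ≈ (0.139, 0.569, -0.810); φ = arcsin(p_z) ≈ -54.11°, λ = atan2(p_y, p_x) ≈ 76.23°.

≈ 54.1°S, 76.2°E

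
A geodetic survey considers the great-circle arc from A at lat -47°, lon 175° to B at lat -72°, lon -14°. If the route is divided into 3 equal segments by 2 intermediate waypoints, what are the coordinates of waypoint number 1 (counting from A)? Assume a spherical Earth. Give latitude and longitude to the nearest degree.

Convert each endpoint to a unit vector on the sphere (x = cos φ cos λ, y = cos φ sin λ, z = sin φ).
The central angle between the endpoints is δ = arccos(p₁·p₂) ≈ 1.062 rad (60.8°).
Interpolate at f = 1/3 with slerp weights a = sin((1−f)δ)/sin δ ≈ 0.745, b = sin(fδ)/sin δ ≈ 0.397.
p = a·p₁ + b·p₂ ≈ (-0.387, 0.015, -0.922); φ = arcsin(p_z) ≈ -67.22°, λ = atan2(p_y, p_x) ≈ 177.84°.

≈ lat -67°, lon 178°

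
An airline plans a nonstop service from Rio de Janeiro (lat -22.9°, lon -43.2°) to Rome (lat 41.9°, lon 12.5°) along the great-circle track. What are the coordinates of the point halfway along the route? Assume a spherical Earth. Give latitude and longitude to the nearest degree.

The haversine formula gives a central angle δ ≈ 1.444 rad (82.7°) between the endpoints.
Interpolate at f = 1/2 with slerp weights a = sin((1−f)δ)/sin δ ≈ 0.666, b = sin(fδ)/sin δ ≈ 0.666.
p = a·p₁ + b·p₂ ≈ (0.931, -0.313, 0.186); φ = arcsin(p_z) ≈ 10.70°, λ = atan2(p_y, p_x) ≈ -18.56°.

≈ lat 11°, lon -19°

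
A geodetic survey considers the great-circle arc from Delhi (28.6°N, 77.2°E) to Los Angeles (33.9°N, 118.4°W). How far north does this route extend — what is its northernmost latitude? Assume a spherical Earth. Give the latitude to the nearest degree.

The great circle lies in the plane with unit normal n̂ = (p₁ × p₂)/|p₁ × p₂|.
Here n̂_z ≈ +0.218; the vertex latitude is φ_max = arccos|n̂_z| ≈ 77.4°.
Check via Clairaut: cos φ_max = |cos φ₁| · sin C = cos(28.6°)·sin(14.4°) ≈ 0.218, again giving ≈ 77.4°.

≈ 77°N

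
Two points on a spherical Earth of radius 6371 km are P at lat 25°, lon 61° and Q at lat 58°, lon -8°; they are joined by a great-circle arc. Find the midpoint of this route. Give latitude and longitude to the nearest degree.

≈ lat 47°, lon 37°

The haversine formula gives a central angle δ ≈ 1.012 rad (58.0°) between the endpoints.
Interpolate at f = 1/2 with slerp weights a = sin((1−f)δ)/sin δ ≈ 0.572, b = sin(fδ)/sin δ ≈ 0.572.
p = a·p₁ + b·p₂ ≈ (0.551, 0.411, 0.726); φ = arcsin(p_z) ≈ 46.57°, λ = atan2(p_y, p_x) ≈ 36.71°.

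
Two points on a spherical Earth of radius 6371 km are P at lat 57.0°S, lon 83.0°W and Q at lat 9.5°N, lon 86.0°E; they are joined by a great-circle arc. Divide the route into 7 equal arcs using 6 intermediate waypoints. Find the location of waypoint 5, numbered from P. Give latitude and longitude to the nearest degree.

Write both endpoints as unit vectors p₁, p₂ with components (cos φ cos λ, cos φ sin λ, sin φ).
The central angle between the endpoints is δ = arccos(p₁·p₂) ≈ 2.299 rad (131.7°).
Interpolate at f = 5/7 with slerp weights a = sin((1−f)δ)/sin δ ≈ 0.818, b = sin(fδ)/sin δ ≈ 1.337.
p = a·p₁ + b·p₂ ≈ (0.146, 0.873, -0.466); φ = arcsin(p_z) ≈ -27.76°, λ = atan2(p_y, p_x) ≈ 80.48°.

≈ lat 28°S, lon 80°E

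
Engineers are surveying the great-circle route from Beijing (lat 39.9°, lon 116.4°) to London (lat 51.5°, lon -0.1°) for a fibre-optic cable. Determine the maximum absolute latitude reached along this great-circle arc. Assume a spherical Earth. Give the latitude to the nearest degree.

≈ 63°

The great circle lies in the plane with unit normal n̂ = (p₁ × p₂)/|p₁ × p₂|.
Here n̂_z ≈ -0.446; the vertex latitude is φ_max = arccos|n̂_z| ≈ 63.5°.
Check via Clairaut: cos φ_max = |cos φ₁| · sin C = cos(39.9°)·sin(35.6°) ≈ 0.446, again giving ≈ 63.5°.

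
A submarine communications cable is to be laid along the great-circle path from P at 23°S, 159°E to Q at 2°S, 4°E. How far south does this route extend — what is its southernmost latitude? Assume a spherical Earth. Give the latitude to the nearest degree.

≈ 47°S

The great circle lies in the plane with unit normal n̂ = (p₁ × p₂)/|p₁ × p₂|.
Here n̂_z ≈ -0.679; the vertex latitude is φ_max = arccos|n̂_z| ≈ 47.2°.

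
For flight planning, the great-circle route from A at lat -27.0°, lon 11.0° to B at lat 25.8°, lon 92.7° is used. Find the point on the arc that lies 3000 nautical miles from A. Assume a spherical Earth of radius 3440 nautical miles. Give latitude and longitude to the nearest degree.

≈ lat 1°, lon 54°

Convert each endpoint to a unit vector on the sphere (x = cos φ cos λ, y = cos φ sin λ, z = sin φ).
The central angle between the endpoints is δ = arccos(p₁·p₂) ≈ 1.653 rad (94.7°). The total great-circle distance is δ·R ≈ 1.653 × 3440 ≈ 5685 nmi, so the target fraction is f = 3000/5685 ≈ 0.528.
Interpolate at f ≈ 0.528 with slerp weights a = sin((1−f)δ)/sin δ ≈ 0.706, b = sin(fδ)/sin δ ≈ 0.768.
p = a·p₁ + b·p₂ ≈ (0.585, 0.811, 0.014); φ = arcsin(p_z) ≈ 0.79°, λ = atan2(p_y, p_x) ≈ 54.20°.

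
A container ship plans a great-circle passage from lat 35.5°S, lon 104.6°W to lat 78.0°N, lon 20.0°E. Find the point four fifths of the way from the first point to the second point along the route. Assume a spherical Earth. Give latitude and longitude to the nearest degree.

The haversine formula gives a central angle δ ≈ 2.297 rad (131.6°) between the endpoints.
Interpolate at f = 4/5 with slerp weights a = sin((1−f)δ)/sin δ ≈ 0.593, b = sin(fδ)/sin δ ≈ 1.290.
p = a·p₁ + b·p₂ ≈ (0.130, -0.376, 0.918); φ = arcsin(p_z) ≈ 66.58°, λ = atan2(p_y, p_x) ≈ -70.86°.

≈ lat 67°N, lon 71°W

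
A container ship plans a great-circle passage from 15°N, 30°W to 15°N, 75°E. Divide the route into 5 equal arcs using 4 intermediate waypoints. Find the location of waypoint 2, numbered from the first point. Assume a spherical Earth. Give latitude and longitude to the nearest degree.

≈ 23°N, 12°E

From cos δ = sin φ₁ sin φ₂ + cos φ₁ cos φ₂ cos Δλ, the central angle is δ ≈ 1.746 rad (100.0°).
Interpolate at f = 2/5 with slerp weights a = sin((1−f)δ)/sin δ ≈ 0.880, b = sin(fδ)/sin δ ≈ 0.653.
p = a·p₁ + b·p₂ ≈ (0.899, 0.184, 0.397); φ = arcsin(p_z) ≈ 23.37°, λ = atan2(p_y, p_x) ≈ 11.59°.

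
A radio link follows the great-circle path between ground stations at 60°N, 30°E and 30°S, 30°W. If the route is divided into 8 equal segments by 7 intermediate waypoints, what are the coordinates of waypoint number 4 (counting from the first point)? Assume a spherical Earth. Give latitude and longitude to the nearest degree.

Write both endpoints as unit vectors p₁, p₂ with components (cos φ cos λ, cos φ sin λ, sin φ).
The central angle between the endpoints is δ = arccos(p₁·p₂) ≈ 1.789 rad (102.5°).
Interpolate at f = 4/8 with slerp weights a = sin((1−f)δ)/sin δ ≈ 0.799, b = sin(fδ)/sin δ ≈ 0.799.
p = a·p₁ + b·p₂ ≈ (0.945, -0.146, 0.292); φ = arcsin(p_z) ≈ 17.00°, λ = atan2(p_y, p_x) ≈ -8.79°.

≈ 17°N, 9°W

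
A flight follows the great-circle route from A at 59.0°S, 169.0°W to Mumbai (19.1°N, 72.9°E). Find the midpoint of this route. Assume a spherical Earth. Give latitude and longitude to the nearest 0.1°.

≈ 32.4°S, 105.8°E

Write both endpoints as unit vectors p₁, p₂ with components (cos φ cos λ, cos φ sin λ, sin φ).
The central angle between the endpoints is δ = arccos(p₁·p₂) ≈ 2.106 rad (120.6°).
Interpolate at f = 1/2 with slerp weights a = sin((1−f)δ)/sin δ ≈ 1.010, b = sin(fδ)/sin δ ≈ 1.010.
p = a·p₁ + b·p₂ ≈ (-0.230, 0.813, -0.535); φ = arcsin(p_z) ≈ -32.36°, λ = atan2(p_y, p_x) ≈ 105.80°.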